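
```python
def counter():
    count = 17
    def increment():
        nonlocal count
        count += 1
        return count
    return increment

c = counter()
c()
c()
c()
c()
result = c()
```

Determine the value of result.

Step 1: counter() creates closure with count = 17.
Step 2: Each c() call increments count via nonlocal. After 5 calls: 17 + 5 = 22.
Step 3: result = 22

The answer is 22.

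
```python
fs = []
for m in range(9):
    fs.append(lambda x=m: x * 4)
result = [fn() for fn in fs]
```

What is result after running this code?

Step 1: Default arg x=m captures m at each iteration.
Step 2: fs[k] has x defaulting to k, returns k * 4.
Step 3: result = [0, 4, 8, 12, 16, 20, 24, 28, 32]

The answer is [0, 4, 8, 12, 16, 20, 24, 28, 32].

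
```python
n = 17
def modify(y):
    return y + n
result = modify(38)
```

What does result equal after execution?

Step 1: n = 17 is defined globally.
Step 2: modify(38) uses parameter y = 38 and looks up n from global scope = 17.
Step 3: result = 38 + 17 = 55

The answer is 55.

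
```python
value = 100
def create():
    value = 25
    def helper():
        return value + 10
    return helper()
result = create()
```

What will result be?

Step 1: create() shadows global value with value = 25.
Step 2: helper() finds value = 25 in enclosing scope, computes 25 + 10 = 35.
Step 3: result = 35

The answer is 35.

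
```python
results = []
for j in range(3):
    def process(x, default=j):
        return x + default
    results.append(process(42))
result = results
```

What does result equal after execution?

Step 1: Default argument default=j is evaluated at function definition time.
Step 2: Each iteration creates process with default = current j value.
Step 3: process(42) returns 42 + default. results = [42, 43, 44]

The answer is [42, 43, 44].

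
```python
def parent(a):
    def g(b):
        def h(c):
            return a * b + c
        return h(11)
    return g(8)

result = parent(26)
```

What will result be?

Step 1: a = 26, b = 8, c = 11.
Step 2: h() computes a * b + c = 26 * 8 + 11 = 219.
Step 3: result = 219

The answer is 219.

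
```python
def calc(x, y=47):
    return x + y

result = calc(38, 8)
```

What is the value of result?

Step 1: calc(38, 8) overrides default y with 8.
Step 2: Returns 38 + 8 = 46.
Step 3: result = 46

The answer is 46.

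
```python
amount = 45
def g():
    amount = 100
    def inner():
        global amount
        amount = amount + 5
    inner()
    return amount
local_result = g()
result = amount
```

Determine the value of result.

Step 1: Global amount = 45. g() creates local amount = 100.
Step 2: inner() declares global amount and adds 5: global amount = 45 + 5 = 50.
Step 3: g() returns its local amount = 100 (unaffected by inner).
Step 4: result = global amount = 50

The answer is 50.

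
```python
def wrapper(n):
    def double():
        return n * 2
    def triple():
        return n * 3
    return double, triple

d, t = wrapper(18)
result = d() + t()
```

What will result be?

Step 1: Both closures capture the same n = 18.
Step 2: d() = 18 * 2 = 36, t() = 18 * 3 = 54.
Step 3: result = 36 + 54 = 90

The answer is 90.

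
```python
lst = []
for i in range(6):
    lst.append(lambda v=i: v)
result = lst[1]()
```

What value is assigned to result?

Step 1: Default argument v=i captures i's value at each iteration.
Step 2: lst[1] captured v = 1 when i was 1.
Step 3: result = 1

The answer is 1.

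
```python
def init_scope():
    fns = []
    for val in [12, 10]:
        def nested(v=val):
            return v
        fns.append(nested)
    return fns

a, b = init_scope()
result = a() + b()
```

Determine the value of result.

Step 1: Default argument v=val captures val at each iteration.
Step 2: a() returns 12 (captured at first iteration), b() returns 10 (captured at second).
Step 3: result = 12 + 10 = 22

The answer is 22.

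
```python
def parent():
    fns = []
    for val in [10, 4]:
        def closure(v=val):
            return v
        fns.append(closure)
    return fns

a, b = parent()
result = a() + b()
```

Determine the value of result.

Step 1: Default argument v=val captures val at each iteration.
Step 2: a() returns 10 (captured at first iteration), b() returns 4 (captured at second).
Step 3: result = 10 + 4 = 14

The answer is 14.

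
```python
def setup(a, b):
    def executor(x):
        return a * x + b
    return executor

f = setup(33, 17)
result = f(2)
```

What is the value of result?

Step 1: setup(33, 17) captures a = 33, b = 17.
Step 2: f(2) computes 33 * 2 + 17 = 83.
Step 3: result = 83

The answer is 83.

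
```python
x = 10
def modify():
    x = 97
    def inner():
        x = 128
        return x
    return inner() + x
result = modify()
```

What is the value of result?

Step 1: modify() has local x = 97. inner() has local x = 128.
Step 2: inner() returns its local x = 128.
Step 3: modify() returns 128 + its own x (97) = 225

The answer is 225.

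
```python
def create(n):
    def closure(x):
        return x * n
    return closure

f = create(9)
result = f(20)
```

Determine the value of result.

Step 1: create(9) creates a closure capturing n = 9.
Step 2: f(20) computes 20 * 9 = 180.
Step 3: result = 180

The answer is 180.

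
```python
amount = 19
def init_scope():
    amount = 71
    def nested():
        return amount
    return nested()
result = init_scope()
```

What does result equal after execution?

Step 1: amount = 19 globally, but init_scope() defines amount = 71 locally.
Step 2: nested() looks up amount. Not in local scope, so checks enclosing scope (init_scope) and finds amount = 71.
Step 3: result = 71

The answer is 71.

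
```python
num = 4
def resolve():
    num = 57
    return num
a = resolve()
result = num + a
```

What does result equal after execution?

Step 1: Global num = 4. resolve() returns local num = 57.
Step 2: a = 57. Global num still = 4.
Step 3: result = 4 + 57 = 61

The answer is 61.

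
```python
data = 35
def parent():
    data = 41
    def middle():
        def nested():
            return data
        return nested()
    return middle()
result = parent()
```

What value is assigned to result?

Step 1: parent() defines data = 41. middle() and nested() have no local data.
Step 2: nested() checks local (none), enclosing middle() (none), enclosing parent() and finds data = 41.
Step 3: result = 41

The answer is 41.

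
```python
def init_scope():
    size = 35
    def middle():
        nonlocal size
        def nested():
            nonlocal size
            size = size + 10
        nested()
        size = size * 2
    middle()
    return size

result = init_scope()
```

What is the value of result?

Step 1: size = 35.
Step 2: nested() adds 10: size = 35 + 10 = 45.
Step 3: middle() doubles: size = 45 * 2 = 90.
Step 4: result = 90

The answer is 90.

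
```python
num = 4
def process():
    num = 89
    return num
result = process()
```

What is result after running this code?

Step 1: Global num = 4.
Step 2: process() creates local num = 89, shadowing the global.
Step 3: Returns local num = 89. result = 89

The answer is 89.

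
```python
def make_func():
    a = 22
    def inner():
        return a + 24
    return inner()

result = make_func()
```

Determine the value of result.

Step 1: make_func() defines a = 22.
Step 2: inner() reads a = 22 from enclosing scope, returns 22 + 24 = 46.
Step 3: result = 46

The answer is 46.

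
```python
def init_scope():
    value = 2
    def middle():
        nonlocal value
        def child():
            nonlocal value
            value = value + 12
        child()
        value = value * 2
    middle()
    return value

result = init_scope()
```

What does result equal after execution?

Step 1: value = 2.
Step 2: child() adds 12: value = 2 + 12 = 14.
Step 3: middle() doubles: value = 14 * 2 = 28.
Step 4: result = 28

The answer is 28.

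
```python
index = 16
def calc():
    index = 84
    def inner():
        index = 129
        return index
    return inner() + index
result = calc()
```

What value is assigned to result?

Step 1: calc() has local index = 84. inner() has local index = 129.
Step 2: inner() returns its local index = 129.
Step 3: calc() returns 129 + its own index (84) = 213

The answer is 213.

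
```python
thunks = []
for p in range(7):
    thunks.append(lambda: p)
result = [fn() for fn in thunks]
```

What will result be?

Step 1: All 7 lambdas share the same variable p.
Step 2: After the loop, p = 6.
Step 3: Each call returns 6. result = [6, 6, 6, 6, 6, 6, 6]

The answer is [6, 6, 6, 6, 6, 6, 6].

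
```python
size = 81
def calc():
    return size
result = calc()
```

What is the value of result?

Step 1: size = 81 is defined in the global scope.
Step 2: calc() looks up size. No local size exists, so Python checks the global scope via LEGB rule and finds size = 81.
Step 3: result = 81

The answer is 81.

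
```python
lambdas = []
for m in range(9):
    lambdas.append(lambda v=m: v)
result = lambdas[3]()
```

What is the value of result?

Step 1: Default argument v=m captures m's value at each iteration.
Step 2: lambdas[3] captured v = 3 when m was 3.
Step 3: result = 3

The answer is 3.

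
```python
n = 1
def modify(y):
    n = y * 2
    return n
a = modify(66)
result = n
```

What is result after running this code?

Step 1: Global n = 1.
Step 2: modify(66) creates local n = 66 * 2 = 132.
Step 3: Global n unchanged because no global keyword. result = 1

The answer is 1.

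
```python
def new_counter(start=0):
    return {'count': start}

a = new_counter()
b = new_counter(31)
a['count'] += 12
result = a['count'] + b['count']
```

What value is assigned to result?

Step 1: new_counter() returns a new dict each call (immutable default 0).
Step 2: a = {'count': 0}, b = {'count': 31}.
Step 3: a['count'] += 12 = 12. result = 12 + 31 = 43

The answer is 43.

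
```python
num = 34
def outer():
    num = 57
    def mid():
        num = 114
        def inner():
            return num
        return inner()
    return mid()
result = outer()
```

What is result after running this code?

Step 1: Three levels of shadowing: global 34, outer 57, mid 114.
Step 2: inner() finds num = 114 in enclosing mid() scope.
Step 3: result = 114

The answer is 114.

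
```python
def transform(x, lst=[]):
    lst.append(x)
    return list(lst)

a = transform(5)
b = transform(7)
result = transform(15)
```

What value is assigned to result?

Step 1: Default list is shared. list() creates copies for return values.
Step 2: Internal list grows: [5] -> [5, 7] -> [5, 7, 15].
Step 3: result = [5, 7, 15]

The answer is [5, 7, 15].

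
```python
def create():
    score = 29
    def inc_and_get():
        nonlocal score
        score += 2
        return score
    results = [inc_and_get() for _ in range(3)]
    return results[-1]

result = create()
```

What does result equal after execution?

Step 1: score = 29.
Step 2: Three calls to inc_and_get(), each adding 2.
Step 3: Last value = 29 + 2 * 3 = 35

The answer is 35.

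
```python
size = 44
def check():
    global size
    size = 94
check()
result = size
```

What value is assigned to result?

Step 1: size = 44 globally.
Step 2: check() declares global size and sets it to 94.
Step 3: After check(), global size = 94. result = 94

The answer is 94.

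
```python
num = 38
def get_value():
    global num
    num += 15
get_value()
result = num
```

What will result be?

Step 1: num = 38 globally.
Step 2: get_value() modifies global num: num += 15 = 53.
Step 3: result = 53

The answer is 53.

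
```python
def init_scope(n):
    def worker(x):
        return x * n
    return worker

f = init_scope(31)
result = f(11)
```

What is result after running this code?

Step 1: init_scope(31) creates a closure capturing n = 31.
Step 2: f(11) computes 11 * 31 = 341.
Step 3: result = 341

The answer is 341.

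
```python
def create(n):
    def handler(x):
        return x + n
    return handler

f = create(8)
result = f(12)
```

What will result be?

Step 1: create(8) creates a closure that captures n = 8.
Step 2: f(12) calls the closure with x = 12, returning 12 + 8 = 20.
Step 3: result = 20

The answer is 20.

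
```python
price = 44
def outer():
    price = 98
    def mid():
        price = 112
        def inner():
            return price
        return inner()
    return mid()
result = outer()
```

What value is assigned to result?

Step 1: Three levels of shadowing: global 44, outer 98, mid 112.
Step 2: inner() finds price = 112 in enclosing mid() scope.
Step 3: result = 112

The answer is 112.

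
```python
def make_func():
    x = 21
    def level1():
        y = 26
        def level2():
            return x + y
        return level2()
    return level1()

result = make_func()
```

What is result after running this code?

Step 1: x = 21 in make_func. y = 26 in level1.
Step 2: level2() reads x = 21 and y = 26 from enclosing scopes.
Step 3: result = 21 + 26 = 47

The answer is 47.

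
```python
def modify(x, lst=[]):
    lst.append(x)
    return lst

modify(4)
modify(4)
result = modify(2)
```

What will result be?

Step 1: Mutable default argument gotcha! The list [] is created once.
Step 2: Each call appends to the SAME list: [4], [4, 4], [4, 4, 2].
Step 3: result = [4, 4, 2]

The answer is [4, 4, 2].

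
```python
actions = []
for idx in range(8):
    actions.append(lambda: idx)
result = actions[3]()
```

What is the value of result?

Step 1: The loop creates 8 lambdas, all referencing the same variable idx.
Step 2: After the loop, idx = 7 (final value).
Step 3: actions[3]() looks up idx at call time and finds 7. This is the late binding gotcha. result = 7

The answer is 7.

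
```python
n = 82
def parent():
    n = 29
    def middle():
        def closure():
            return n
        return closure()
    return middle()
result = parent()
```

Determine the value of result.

Step 1: parent() defines n = 29. middle() and closure() have no local n.
Step 2: closure() checks local (none), enclosing middle() (none), enclosing parent() and finds n = 29.
Step 3: result = 29

The answer is 29.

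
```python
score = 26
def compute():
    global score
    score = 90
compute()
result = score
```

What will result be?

Step 1: score = 26 globally.
Step 2: compute() declares global score and sets it to 90.
Step 3: After compute(), global score = 90. result = 90

The answer is 90.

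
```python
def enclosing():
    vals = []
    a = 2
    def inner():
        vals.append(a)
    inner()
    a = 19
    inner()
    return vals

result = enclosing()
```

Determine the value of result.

Step 1: a = 2. inner() appends current a to vals.
Step 2: First inner(): appends 2. Then a = 19.
Step 3: Second inner(): appends 19 (closure sees updated a). result = [2, 19]

The answer is [2, 19].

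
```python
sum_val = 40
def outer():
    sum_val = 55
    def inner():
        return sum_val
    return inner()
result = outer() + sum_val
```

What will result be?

Step 1: Global sum_val = 40. outer() shadows with sum_val = 55.
Step 2: inner() returns enclosing sum_val = 55. outer() = 55.
Step 3: result = 55 + global sum_val (40) = 95

The answer is 95.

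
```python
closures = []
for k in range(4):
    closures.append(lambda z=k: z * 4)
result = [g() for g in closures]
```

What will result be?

Step 1: Default arg z=k captures k at each iteration.
Step 2: closures[k] has z defaulting to k, returns k * 4.
Step 3: result = [0, 4, 8, 12]

The answer is [0, 4, 8, 12].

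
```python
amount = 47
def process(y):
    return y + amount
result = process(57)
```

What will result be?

Step 1: amount = 47 is defined globally.
Step 2: process(57) uses parameter y = 57 and looks up amount from global scope = 47.
Step 3: result = 57 + 47 = 104

The answer is 104.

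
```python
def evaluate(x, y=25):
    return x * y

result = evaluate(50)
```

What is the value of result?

Step 1: evaluate(50) uses default y = 25.
Step 2: Returns 50 * 25 = 1250.
Step 3: result = 1250

The answer is 1250.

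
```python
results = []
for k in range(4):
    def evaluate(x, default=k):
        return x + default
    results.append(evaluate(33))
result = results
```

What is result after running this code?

Step 1: Default argument default=k is evaluated at function definition time.
Step 2: Each iteration creates evaluate with default = current k value.
Step 3: evaluate(33) returns 33 + default. results = [33, 34, 35, 36]

The answer is [33, 34, 35, 36].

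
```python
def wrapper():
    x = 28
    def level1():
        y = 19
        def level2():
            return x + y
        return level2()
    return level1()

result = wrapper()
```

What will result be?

Step 1: x = 28 in wrapper. y = 19 in level1.
Step 2: level2() reads x = 28 and y = 19 from enclosing scopes.
Step 3: result = 28 + 19 = 47

The answer is 47.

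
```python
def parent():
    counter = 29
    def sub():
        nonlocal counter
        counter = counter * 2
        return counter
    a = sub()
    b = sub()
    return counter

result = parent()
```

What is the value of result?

Step 1: counter starts at 29.
Step 2: First sub(): counter = 29 * 2 = 58.
Step 3: Second sub(): counter = 58 * 2 = 116.
Step 4: result = 116

The answer is 116.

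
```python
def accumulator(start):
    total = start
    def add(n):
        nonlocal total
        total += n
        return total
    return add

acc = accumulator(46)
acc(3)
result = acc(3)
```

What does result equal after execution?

Step 1: accumulator(46) creates closure with total = 46.
Step 2: First acc(3): total = 46 + 3 = 49.
Step 3: Second acc(3): total = 49 + 3 = 52. result = 52

The answer is 52.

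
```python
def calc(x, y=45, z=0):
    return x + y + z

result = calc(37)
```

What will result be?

Step 1: calc(37) uses defaults y = 45, z = 0.
Step 2: Returns 37 + 45 + 0 = 82.
Step 3: result = 82

The answer is 82.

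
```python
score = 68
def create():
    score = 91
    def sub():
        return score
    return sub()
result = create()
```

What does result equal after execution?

Step 1: score = 68 globally, but create() defines score = 91 locally.
Step 2: sub() looks up score. Not in local scope, so checks enclosing scope (create) and finds score = 91.
Step 3: result = 91

The answer is 91.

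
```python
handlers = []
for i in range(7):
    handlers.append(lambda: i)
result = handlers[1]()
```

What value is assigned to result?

Step 1: The loop creates 7 lambdas, all referencing the same variable i.
Step 2: After the loop, i = 6 (final value).
Step 3: handlers[1]() looks up i at call time and finds 6. This is the late binding gotcha. result = 6

The answer is 6.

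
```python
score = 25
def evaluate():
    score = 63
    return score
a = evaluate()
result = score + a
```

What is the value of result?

Step 1: Global score = 25. evaluate() returns local score = 63.
Step 2: a = 63. Global score still = 25.
Step 3: result = 25 + 63 = 88

The answer is 88.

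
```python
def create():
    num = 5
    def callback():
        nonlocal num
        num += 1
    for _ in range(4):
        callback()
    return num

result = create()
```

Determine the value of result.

Step 1: num = 5.
Step 2: callback() is called 4 times in a loop, each adding 1 via nonlocal.
Step 3: num = 5 + 1 * 4 = 9

The answer is 9.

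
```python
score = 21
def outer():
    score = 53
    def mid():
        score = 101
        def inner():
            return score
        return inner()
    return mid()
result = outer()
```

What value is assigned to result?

Step 1: Three levels of shadowing: global 21, outer 53, mid 101.
Step 2: inner() finds score = 101 in enclosing mid() scope.
Step 3: result = 101

The answer is 101.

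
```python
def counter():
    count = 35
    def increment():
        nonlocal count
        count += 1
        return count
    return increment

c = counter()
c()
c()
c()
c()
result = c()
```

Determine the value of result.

Step 1: counter() creates closure with count = 35.
Step 2: Each c() call increments count via nonlocal. After 5 calls: 35 + 5 = 40.
Step 3: result = 40

The answer is 40.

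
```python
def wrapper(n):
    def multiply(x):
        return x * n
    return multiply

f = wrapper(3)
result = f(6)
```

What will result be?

Step 1: wrapper(3) returns multiply closure with n = 3.
Step 2: f(6) computes 6 * 3 = 18.
Step 3: result = 18

The answer is 18.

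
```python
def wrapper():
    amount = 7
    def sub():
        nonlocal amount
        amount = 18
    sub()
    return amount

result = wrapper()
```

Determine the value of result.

Step 1: wrapper() sets amount = 7.
Step 2: sub() uses nonlocal to reassign amount = 18.
Step 3: result = 18

The answer is 18.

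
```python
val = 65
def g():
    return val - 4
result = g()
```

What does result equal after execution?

Step 1: val = 65 is defined globally.
Step 2: g() looks up val from global scope = 65, then computes 65 - 4 = 61.
Step 3: result = 61

The answer is 61.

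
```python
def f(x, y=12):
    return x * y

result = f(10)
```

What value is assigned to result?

Step 1: f(10) uses default y = 12.
Step 2: Returns 10 * 12 = 120.
Step 3: result = 120

The answer is 120.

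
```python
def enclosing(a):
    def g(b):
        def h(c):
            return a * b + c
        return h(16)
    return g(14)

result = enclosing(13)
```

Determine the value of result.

Step 1: a = 13, b = 14, c = 16.
Step 2: h() computes a * b + c = 13 * 14 + 16 = 198.
Step 3: result = 198

The answer is 198.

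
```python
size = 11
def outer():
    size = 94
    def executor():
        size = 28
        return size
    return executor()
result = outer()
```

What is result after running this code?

Step 1: Three scopes define size: global (11), outer (94), executor (28).
Step 2: executor() has its own local size = 28, which shadows both enclosing and global.
Step 3: result = 28 (local wins in LEGB)

The answer is 28.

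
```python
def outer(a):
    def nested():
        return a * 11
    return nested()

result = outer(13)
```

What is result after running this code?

Step 1: outer(13) binds parameter a = 13.
Step 2: nested() accesses a = 13 from enclosing scope.
Step 3: result = 13 * 11 = 143

The answer is 143.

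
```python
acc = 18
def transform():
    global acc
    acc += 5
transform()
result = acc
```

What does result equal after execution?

Step 1: acc = 18 globally.
Step 2: transform() modifies global acc: acc += 5 = 23.
Step 3: result = 23

The answer is 23.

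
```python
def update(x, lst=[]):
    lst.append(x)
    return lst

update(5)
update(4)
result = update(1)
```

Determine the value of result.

Step 1: Mutable default argument gotcha! The list [] is created once.
Step 2: Each call appends to the SAME list: [5], [5, 4], [5, 4, 1].
Step 3: result = [5, 4, 1]

The answer is [5, 4, 1].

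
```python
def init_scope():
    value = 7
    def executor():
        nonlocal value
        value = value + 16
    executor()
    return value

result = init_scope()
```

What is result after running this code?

Step 1: init_scope() sets value = 7.
Step 2: executor() uses nonlocal to modify value in init_scope's scope: value = 7 + 16 = 23.
Step 3: init_scope() returns the modified value = 23

The answer is 23.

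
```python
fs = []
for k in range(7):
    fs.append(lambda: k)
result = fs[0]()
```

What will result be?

Step 1: The loop creates 7 lambdas, all referencing the same variable k.
Step 2: After the loop, k = 6 (final value).
Step 3: fs[0]() looks up k at call time and finds 6. This is the late binding gotcha. result = 6

The answer is 6.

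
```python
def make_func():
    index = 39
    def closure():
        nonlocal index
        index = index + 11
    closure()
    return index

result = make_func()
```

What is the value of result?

Step 1: make_func() sets index = 39.
Step 2: closure() uses nonlocal to modify index in make_func's scope: index = 39 + 11 = 50.
Step 3: make_func() returns the modified index = 50

The answer is 50.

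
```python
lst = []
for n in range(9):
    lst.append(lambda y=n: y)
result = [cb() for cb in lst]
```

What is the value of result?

Step 1: Default arg y=n captures n at each iteration.
Step 2: Each lambda has its own default: 0, 1, ..., 8.
Step 3: result = [0, 1, 2, 3, 4, 5, 6, 7, 8]

The answer is [0, 1, 2, 3, 4, 5, 6, 7, 8].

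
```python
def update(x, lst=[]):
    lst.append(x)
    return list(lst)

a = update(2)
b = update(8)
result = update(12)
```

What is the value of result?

Step 1: Default list is shared. list() creates copies for return values.
Step 2: Internal list grows: [2] -> [2, 8] -> [2, 8, 12].
Step 3: result = [2, 8, 12]

The answer is [2, 8, 12].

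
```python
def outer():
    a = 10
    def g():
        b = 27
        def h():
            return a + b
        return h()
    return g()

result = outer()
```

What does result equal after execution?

Step 1: outer() defines a = 10. g() defines b = 27.
Step 2: h() accesses both from enclosing scopes: a = 10, b = 27.
Step 3: result = 10 + 27 = 37

The answer is 37.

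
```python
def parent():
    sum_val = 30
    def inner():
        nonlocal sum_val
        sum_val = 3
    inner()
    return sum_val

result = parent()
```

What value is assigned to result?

Step 1: parent() sets sum_val = 30.
Step 2: inner() uses nonlocal to reassign sum_val = 3.
Step 3: result = 3

The answer is 3.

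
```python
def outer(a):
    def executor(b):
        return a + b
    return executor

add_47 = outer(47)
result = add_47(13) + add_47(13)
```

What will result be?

Step 1: add_47 captures a = 47.
Step 2: add_47(13) = 47 + 13 = 60, called twice.
Step 3: result = 60 + 60 = 120

The answer is 120.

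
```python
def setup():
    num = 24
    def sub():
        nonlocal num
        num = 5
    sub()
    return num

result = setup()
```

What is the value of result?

Step 1: setup() sets num = 24.
Step 2: sub() uses nonlocal to reassign num = 5.
Step 3: result = 5

The answer is 5.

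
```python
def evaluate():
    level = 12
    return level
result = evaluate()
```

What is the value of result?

Step 1: evaluate() defines level = 12 in its local scope.
Step 2: return level finds the local variable level = 12.
Step 3: result = 12

The answer is 12.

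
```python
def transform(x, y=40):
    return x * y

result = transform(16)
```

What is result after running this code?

Step 1: transform(16) uses default y = 40.
Step 2: Returns 16 * 40 = 640.
Step 3: result = 640

The answer is 640.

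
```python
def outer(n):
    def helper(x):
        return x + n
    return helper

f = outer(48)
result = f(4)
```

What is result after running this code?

Step 1: outer(48) creates a closure that captures n = 48.
Step 2: f(4) calls the closure with x = 4, returning 4 + 48 = 52.
Step 3: result = 52

The answer is 52.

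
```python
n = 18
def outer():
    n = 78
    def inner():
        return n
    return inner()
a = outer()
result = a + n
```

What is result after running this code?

Step 1: outer() has local n = 78. inner() reads from enclosing.
Step 2: outer() returns 78. Global n = 18 unchanged.
Step 3: result = 78 + 18 = 96

The answer is 96.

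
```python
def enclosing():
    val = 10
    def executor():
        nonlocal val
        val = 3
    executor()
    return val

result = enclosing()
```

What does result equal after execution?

Step 1: enclosing() sets val = 10.
Step 2: executor() uses nonlocal to reassign val = 3.
Step 3: result = 3

The answer is 3.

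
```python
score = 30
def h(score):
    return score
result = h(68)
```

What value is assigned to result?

Step 1: Global score = 30.
Step 2: h(68) takes parameter score = 68, which shadows the global.
Step 3: result = 68

The answer is 68.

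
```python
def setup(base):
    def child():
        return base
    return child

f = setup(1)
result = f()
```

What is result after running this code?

Step 1: setup(1) creates closure capturing base = 1.
Step 2: f() returns the captured base = 1.
Step 3: result = 1

The answer is 1.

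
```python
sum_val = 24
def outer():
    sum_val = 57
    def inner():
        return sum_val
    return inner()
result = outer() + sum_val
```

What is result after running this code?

Step 1: Global sum_val = 24. outer() shadows with sum_val = 57.
Step 2: inner() returns enclosing sum_val = 57. outer() = 57.
Step 3: result = 57 + global sum_val (24) = 81

The answer is 81.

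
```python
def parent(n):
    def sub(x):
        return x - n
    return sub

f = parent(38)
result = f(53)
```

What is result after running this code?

Step 1: parent(38) creates a closure capturing n = 38.
Step 2: f(53) computes 53 - 38 = 15.
Step 3: result = 15

The answer is 15.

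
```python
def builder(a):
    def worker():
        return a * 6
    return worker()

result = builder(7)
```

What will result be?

Step 1: builder(7) binds parameter a = 7.
Step 2: worker() accesses a = 7 from enclosing scope.
Step 3: result = 7 * 6 = 42

The answer is 42.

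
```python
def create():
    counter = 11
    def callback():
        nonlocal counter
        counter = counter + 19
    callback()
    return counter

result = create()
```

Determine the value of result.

Step 1: create() sets counter = 11.
Step 2: callback() uses nonlocal to modify counter in create's scope: counter = 11 + 19 = 30.
Step 3: create() returns the modified counter = 30

The answer is 30.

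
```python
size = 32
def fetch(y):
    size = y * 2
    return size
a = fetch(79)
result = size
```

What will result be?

Step 1: Global size = 32.
Step 2: fetch(79) creates local size = 79 * 2 = 158.
Step 3: Global size unchanged because no global keyword. result = 32

The answer is 32.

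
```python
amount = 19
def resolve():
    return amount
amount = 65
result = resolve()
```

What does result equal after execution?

Step 1: amount is first set to 19, then reassigned to 65.
Step 2: resolve() is called after the reassignment, so it looks up the current global amount = 65.
Step 3: result = 65

The answer is 65.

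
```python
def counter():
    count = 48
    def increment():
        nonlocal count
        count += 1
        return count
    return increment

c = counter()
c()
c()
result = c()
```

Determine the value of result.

Step 1: counter() creates closure with count = 48.
Step 2: Each c() call increments count via nonlocal. After 3 calls: 48 + 3 = 51.
Step 3: result = 51

The answer is 51.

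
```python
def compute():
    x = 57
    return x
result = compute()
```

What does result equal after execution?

Step 1: compute() defines x = 57 in its local scope.
Step 2: return x finds the local variable x = 57.
Step 3: result = 57

The answer is 57.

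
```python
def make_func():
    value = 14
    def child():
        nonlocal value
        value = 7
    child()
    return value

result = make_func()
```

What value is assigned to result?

Step 1: make_func() sets value = 14.
Step 2: child() uses nonlocal to reassign value = 7.
Step 3: result = 7

The answer is 7.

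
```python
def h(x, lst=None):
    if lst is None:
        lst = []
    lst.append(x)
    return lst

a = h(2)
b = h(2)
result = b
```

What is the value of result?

Step 1: None default with guard creates a NEW list each call.
Step 2: a = [2] (fresh list). b = [2] (another fresh list).
Step 3: result = [2] (this is the fix for mutable default)

The answer is [2].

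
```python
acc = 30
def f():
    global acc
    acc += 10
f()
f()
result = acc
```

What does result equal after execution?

Step 1: acc = 30.
Step 2: First f(): acc = 30 + 10 = 40.
Step 3: Second f(): acc = 40 + 10 = 50. result = 50

The answer is 50.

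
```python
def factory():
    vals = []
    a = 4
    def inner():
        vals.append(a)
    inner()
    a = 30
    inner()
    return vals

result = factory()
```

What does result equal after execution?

Step 1: a = 4. inner() appends current a to vals.
Step 2: First inner(): appends 4. Then a = 30.
Step 3: Second inner(): appends 30 (closure sees updated a). result = [4, 30]

The answer is [4, 30].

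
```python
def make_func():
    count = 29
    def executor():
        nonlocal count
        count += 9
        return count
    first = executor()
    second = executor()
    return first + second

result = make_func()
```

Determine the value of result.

Step 1: count starts at 29.
Step 2: First call: count = 29 + 9 = 38, returns 38.
Step 3: Second call: count = 38 + 9 = 47, returns 47.
Step 4: result = 38 + 47 = 85

The answer is 85.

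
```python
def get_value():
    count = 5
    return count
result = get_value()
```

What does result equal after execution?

Step 1: get_value() defines count = 5 in its local scope.
Step 2: return count finds the local variable count = 5.
Step 3: result = 5

The answer is 5.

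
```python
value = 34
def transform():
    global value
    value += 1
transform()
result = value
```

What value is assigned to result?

Step 1: value = 34 globally.
Step 2: transform() modifies global value: value += 1 = 35.
Step 3: result = 35

The answer is 35.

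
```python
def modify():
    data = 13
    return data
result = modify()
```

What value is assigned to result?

Step 1: modify() defines data = 13 in its local scope.
Step 2: return data finds the local variable data = 13.
Step 3: result = 13

The answer is 13.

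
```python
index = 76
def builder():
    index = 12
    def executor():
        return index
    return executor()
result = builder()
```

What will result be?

Step 1: index = 76 globally, but builder() defines index = 12 locally.
Step 2: executor() looks up index. Not in local scope, so checks enclosing scope (builder) and finds index = 12.
Step 3: result = 12

The answer is 12.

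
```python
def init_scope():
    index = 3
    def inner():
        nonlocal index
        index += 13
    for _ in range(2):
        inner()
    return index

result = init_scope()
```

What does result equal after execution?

Step 1: index = 3.
Step 2: inner() is called 2 times in a loop, each adding 13 via nonlocal.
Step 3: index = 3 + 13 * 2 = 29

The answer is 29.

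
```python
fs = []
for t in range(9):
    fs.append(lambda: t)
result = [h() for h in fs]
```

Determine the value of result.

Step 1: All 9 lambdas share the same variable t.
Step 2: After the loop, t = 8.
Step 3: Each call returns 8. result = [8, 8, 8, 8, 8, 8, 8, 8, 8]

The answer is [8, 8, 8, 8, 8, 8, 8, 8, 8].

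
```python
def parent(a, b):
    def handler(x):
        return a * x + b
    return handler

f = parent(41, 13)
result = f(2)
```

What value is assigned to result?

Step 1: parent(41, 13) captures a = 41, b = 13.
Step 2: f(2) computes 41 * 2 + 13 = 95.
Step 3: result = 95

The answer is 95.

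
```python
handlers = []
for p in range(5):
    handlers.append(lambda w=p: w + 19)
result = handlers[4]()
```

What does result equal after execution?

Step 1: Default argument w=p captures p's value at definition time.
Step 2: handlers[4] was defined when p = 4, so w defaults to 4.
Step 3: result = 4 + 19 = 23 (default arg fixes the late binding issue)

The answer is 23.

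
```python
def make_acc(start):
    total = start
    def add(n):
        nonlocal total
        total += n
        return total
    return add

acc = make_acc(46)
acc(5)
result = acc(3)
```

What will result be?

Step 1: make_acc(46) creates closure with total = 46.
Step 2: First acc(5): total = 46 + 5 = 51.
Step 3: Second acc(3): total = 51 + 3 = 54. result = 54

The answer is 54.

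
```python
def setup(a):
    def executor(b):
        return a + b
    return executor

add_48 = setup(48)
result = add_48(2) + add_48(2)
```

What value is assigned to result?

Step 1: add_48 captures a = 48.
Step 2: add_48(2) = 48 + 2 = 50, called twice.
Step 3: result = 50 + 50 = 100

The answer is 100.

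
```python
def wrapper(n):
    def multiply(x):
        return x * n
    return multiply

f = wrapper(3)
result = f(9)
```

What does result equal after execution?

Step 1: wrapper(3) returns multiply closure with n = 3.
Step 2: f(9) computes 9 * 3 = 27.
Step 3: result = 27

The answer is 27.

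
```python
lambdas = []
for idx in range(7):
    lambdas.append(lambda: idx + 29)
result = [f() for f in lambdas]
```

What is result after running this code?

Step 1: All lambdas capture idx by reference. After the loop, idx = 6.
Step 2: Each call returns 6 + 29 = 35.
Step 3: result = [35, 35, 35, 35, 35, 35, 35]

The answer is [35, 35, 35, 35, 35, 35, 35].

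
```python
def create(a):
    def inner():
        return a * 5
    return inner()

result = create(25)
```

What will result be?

Step 1: create(25) binds parameter a = 25.
Step 2: inner() accesses a = 25 from enclosing scope.
Step 3: result = 25 * 5 = 125

The answer is 125.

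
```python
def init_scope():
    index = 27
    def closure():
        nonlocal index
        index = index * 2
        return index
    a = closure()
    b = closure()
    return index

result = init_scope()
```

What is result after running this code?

Step 1: index starts at 27.
Step 2: First closure(): index = 27 * 2 = 54.
Step 3: Second closure(): index = 54 * 2 = 108.
Step 4: result = 108

The answer is 108.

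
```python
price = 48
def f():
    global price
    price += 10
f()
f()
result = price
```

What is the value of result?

Step 1: price = 48.
Step 2: First f(): price = 48 + 10 = 58.
Step 3: Second f(): price = 58 + 10 = 68. result = 68

The answer is 68.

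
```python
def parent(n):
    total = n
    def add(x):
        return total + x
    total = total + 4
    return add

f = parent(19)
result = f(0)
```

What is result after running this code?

Step 1: parent(19) sets total = 19, then total = 19 + 4 = 23.
Step 2: Closures capture by reference, so add sees total = 23.
Step 3: f(0) returns 23 + 0 = 23

The answer is 23.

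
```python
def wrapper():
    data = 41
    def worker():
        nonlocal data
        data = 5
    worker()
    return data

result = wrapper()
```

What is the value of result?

Step 1: wrapper() sets data = 41.
Step 2: worker() uses nonlocal to reassign data = 5.
Step 3: result = 5

The answer is 5.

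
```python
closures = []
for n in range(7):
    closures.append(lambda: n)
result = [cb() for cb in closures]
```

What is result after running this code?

Step 1: All 7 lambdas share the same variable n.
Step 2: After the loop, n = 6.
Step 3: Each call returns 6. result = [6, 6, 6, 6, 6, 6, 6]

The answer is [6, 6, 6, 6, 6, 6, 6].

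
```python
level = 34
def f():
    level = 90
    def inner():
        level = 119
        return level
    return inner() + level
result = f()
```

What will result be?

Step 1: f() has local level = 90. inner() has local level = 119.
Step 2: inner() returns its local level = 119.
Step 3: f() returns 119 + its own level (90) = 209

The answer is 209.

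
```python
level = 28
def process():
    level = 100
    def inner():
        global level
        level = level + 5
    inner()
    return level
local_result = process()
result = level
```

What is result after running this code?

Step 1: Global level = 28. process() creates local level = 100.
Step 2: inner() declares global level and adds 5: global level = 28 + 5 = 33.
Step 3: process() returns its local level = 100 (unaffected by inner).
Step 4: result = global level = 33

The answer is 33.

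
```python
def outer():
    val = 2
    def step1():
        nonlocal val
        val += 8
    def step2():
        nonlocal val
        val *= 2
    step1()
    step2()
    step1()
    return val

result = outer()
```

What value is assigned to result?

Step 1: val = 2.
Step 2: step1(): val = 2 + 8 = 10.
Step 3: step2(): val = 10 * 2 = 20.
Step 4: step1(): val = 20 + 8 = 28. result = 28

The answer is 28.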